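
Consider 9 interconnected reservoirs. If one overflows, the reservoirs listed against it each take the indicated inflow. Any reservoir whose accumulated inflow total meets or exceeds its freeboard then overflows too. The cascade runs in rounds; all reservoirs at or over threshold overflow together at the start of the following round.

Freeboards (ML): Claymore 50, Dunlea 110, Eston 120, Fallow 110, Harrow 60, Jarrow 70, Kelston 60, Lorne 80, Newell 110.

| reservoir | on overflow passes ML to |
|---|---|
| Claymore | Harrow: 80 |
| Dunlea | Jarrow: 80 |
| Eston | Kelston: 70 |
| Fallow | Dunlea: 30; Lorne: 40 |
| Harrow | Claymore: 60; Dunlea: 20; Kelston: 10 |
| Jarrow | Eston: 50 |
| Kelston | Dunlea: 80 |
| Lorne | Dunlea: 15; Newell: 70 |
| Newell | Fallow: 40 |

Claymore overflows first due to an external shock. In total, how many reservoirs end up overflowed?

2

Round 1 — Claymore overflows (initial).
  Harrow: +80 → 80 ≥ 60
Round 2 — Harrow overflows.
  Dunlea: +20 → 20 < 110
  Kelston: +10 → 10 < 60
No further overflows.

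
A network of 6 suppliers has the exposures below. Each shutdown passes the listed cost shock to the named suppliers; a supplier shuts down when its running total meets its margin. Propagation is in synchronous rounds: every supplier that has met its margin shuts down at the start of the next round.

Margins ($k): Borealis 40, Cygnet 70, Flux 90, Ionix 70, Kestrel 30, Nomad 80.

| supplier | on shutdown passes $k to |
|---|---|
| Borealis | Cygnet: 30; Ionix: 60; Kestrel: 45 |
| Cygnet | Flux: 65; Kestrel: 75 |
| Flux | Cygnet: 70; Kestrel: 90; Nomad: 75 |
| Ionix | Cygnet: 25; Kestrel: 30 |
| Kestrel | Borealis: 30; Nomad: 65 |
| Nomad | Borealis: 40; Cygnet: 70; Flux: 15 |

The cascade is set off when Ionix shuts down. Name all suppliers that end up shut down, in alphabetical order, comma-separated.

Ionix, Kestrel

Round 1 — Ionix shuts down (initial).
  Cygnet: +25 → 25 < 70
  Kestrel: +30 → 30 ≥ 30
Round 2 — Kestrel shuts down.
  Borealis: +30 → 30 < 40
  Nomad: +65 → 65 < 80
No further shutdowns.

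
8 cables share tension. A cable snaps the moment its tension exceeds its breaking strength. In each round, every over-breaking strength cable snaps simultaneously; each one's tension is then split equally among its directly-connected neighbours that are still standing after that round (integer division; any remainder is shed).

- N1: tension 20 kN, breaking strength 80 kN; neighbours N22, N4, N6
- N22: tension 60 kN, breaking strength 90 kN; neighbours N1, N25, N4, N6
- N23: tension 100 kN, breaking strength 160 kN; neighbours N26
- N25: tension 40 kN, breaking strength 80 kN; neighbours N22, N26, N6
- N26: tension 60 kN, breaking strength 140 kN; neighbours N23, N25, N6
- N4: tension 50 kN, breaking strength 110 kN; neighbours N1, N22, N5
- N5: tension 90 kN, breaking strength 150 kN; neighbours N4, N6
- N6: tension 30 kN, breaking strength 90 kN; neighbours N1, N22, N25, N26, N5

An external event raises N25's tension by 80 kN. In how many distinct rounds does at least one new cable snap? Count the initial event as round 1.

Round 1 — N25 at 120 > 80. N25 snaps.
  N25 sheds 120 kN to N22, N26, N6: 40 each.
    N22: 60+40 = 100 > 90
    N26: 60+40 = 100 ≤ 140
    N6: 30+40 = 70 ≤ 90
Round 2 — N22 snaps.
  N22 sheds 100 kN to N1, N4, N6: 33 each (1 lost).
    N1: 20+33 = 53 ≤ 80
    N4: 50+33 = 83 ≤ 110
    N6: 70+33 = 103 > 90
Round 3 — N6 snaps.
  N6 sheds 103 kN to N1, N26, N5: 34 each (1 lost).
    N1: 53+34 = 87 > 80
    N26: 100+34 = 134 ≤ 140
    N5: 90+34 = 124 ≤ 150
Round 4 — N1 snaps.
  N1 sheds 87 kN to N4: 87 each.
    N4: 83+87 = 170 > 110
Round 5 — N4 snaps.
  N4 sheds 170 kN to N5: 170 each.
    N5: 124+170 = 294 > 150
Round 6 — N5 snaps.
  N5 sheds 294 kN: no online neighbours, lost.
No further breaks.

6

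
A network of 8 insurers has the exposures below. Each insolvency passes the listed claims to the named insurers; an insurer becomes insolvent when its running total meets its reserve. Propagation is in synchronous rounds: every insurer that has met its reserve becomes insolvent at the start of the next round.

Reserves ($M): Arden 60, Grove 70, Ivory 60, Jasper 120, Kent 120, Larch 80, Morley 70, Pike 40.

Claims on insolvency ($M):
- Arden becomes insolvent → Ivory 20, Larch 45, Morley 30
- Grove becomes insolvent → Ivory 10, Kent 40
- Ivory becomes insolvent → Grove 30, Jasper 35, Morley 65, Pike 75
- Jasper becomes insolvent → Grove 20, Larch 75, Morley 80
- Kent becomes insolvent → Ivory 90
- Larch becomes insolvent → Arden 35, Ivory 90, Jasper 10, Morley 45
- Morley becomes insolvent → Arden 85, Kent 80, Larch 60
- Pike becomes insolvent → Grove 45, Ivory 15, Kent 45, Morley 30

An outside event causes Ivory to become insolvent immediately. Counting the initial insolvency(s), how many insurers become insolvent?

Round 1 — Ivory becomes insolvent (initial).
  Grove: +30 → 30 < 70
  Jasper: +35 → 35 < 120
  Morley: +65 → 65 < 70
  Pike: +75 → 75 ≥ 40
Round 2 — Pike becomes insolvent.
  Grove: +45 → 75 ≥ 70
  Kent: +45 → 45 < 120
  Morley: +30 → 95 ≥ 70
Round 3 — Grove, Morley become insolvent.
  Arden: +85 → 85 ≥ 60
  Kent: +40+80 → 165 ≥ 120
  Larch: +60 → 60 < 80
Round 4 — Arden, Kent become insolvent.
  Larch: +45 → 105 ≥ 80
Round 5 — Larch becomes insolvent.
  Jasper: +10 → 45 < 120
No further insolvencies.

7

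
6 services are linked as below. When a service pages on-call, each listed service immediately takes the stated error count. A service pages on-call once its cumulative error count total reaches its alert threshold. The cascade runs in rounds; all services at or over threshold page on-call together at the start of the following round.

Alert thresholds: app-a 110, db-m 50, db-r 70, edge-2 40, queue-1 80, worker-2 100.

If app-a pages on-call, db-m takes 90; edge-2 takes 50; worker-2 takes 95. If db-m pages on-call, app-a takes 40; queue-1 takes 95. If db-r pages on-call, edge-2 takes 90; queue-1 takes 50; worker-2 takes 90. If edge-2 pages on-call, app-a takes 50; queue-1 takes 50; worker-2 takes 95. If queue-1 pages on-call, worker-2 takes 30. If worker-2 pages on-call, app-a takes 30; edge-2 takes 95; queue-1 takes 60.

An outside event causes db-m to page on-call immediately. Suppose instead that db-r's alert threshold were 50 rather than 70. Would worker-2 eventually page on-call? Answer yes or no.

With db-r's alert threshold at 50:
Round 1 — db-m pages on-call (initial).
  app-a: +40 → 40 < 110
  queue-1: +95 → 95 ≥ 80
Round 2 — queue-1 pages on-call.
  worker-2: +30 → 30 < 100
No further pages.

no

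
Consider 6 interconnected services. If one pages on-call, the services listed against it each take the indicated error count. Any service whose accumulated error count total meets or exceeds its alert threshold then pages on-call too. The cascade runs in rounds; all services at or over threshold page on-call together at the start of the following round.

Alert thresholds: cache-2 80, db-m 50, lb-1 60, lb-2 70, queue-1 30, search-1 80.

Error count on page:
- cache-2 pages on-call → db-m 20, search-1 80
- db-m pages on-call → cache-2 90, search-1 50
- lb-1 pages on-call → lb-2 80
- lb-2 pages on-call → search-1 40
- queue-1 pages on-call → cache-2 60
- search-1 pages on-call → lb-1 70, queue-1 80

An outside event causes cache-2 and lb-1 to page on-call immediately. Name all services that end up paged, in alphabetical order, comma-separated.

Round 1 — cache-2, lb-1 page on-call (initial).
  db-m: +20 → 20 < 50
  lb-2: +80 → 80 ≥ 70
  search-1: +80 → 80 ≥ 80
Round 2 — lb-2, search-1 page on-call.
  queue-1: +80 → 80 ≥ 30
Round 3 — queue-1 pages on-call.
No further pages.

cache-2, lb-1, lb-2, queue-1, search-1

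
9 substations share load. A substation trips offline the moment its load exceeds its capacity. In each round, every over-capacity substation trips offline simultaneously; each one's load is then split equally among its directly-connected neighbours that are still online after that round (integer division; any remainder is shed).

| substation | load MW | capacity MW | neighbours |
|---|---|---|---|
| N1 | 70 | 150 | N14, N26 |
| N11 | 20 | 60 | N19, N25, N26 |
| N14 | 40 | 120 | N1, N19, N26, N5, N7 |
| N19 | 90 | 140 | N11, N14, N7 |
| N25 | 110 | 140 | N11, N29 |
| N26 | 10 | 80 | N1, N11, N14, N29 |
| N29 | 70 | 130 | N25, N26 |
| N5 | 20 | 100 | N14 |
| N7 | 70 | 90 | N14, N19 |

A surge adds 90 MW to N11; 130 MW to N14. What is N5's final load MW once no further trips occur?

Round 1 — N11 at 110 > 60; N14 at 170 > 120. N11, N14 trip offline.
  N11 sheds 110 MW to N19, N25, N26: 36 each (2 lost).
    N19: 90+36 = 126 ≤ 140
    N25: 110+36 = 146 > 140
    N26: 10+36 = 46 ≤ 80
  N14 sheds 170 MW to N1, N19, N26, N5, N7: 34 each.
    N1: 70+34 = 104 ≤ 150
    N19: 126+34 = 160 > 140
    N26: 46+34 = 80 ≤ 80
    N5: 20+34 = 54 ≤ 100
    N7: 70+34 = 104 > 90
Round 2 — N19, N25, N7 trip offline.
  N19 sheds 160 MW: no online neighbours, lost.
  N25 sheds 146 MW to N29: 146 each.
    N29: 70+146 = 216 > 130
  N7 sheds 104 MW: no online neighbours, lost.
Round 3 — N29 trips offline.
  N29 sheds 216 MW to N26: 216 each.
    N26: 80+216 = 296 > 80
Round 4 — N26 trips offline.
  N26 sheds 296 MW to N1: 296 each.
    N1: 104+296 = 400 > 150
Round 5 — N1 trips offline.
  N1 sheds 400 MW: no online neighbours, lost.
No further trips.

54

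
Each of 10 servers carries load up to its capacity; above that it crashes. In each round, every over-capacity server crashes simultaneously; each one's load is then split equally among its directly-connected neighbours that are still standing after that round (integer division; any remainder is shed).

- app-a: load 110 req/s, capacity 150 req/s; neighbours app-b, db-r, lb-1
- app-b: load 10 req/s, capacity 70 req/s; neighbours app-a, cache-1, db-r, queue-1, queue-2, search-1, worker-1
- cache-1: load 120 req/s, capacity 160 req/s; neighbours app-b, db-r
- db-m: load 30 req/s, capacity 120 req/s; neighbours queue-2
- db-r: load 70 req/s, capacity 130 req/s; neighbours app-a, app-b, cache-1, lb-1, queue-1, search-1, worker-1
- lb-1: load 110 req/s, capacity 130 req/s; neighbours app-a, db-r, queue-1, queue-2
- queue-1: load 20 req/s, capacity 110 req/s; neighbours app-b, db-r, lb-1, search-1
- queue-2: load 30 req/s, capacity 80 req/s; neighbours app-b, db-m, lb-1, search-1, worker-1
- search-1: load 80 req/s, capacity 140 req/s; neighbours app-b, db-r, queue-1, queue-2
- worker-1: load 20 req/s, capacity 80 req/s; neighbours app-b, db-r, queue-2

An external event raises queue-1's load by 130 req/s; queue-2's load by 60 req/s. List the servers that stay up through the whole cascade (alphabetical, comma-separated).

db-m

Round 1 — queue-1 at 150 > 110; queue-2 at 90 > 80. queue-1, queue-2 crash.
  queue-1 sheds 150 req/s to app-b, db-r, lb-1, search-1: 37 each (2 lost).
    app-b: 10+37 = 47 ≤ 70
    db-r: 70+37 = 107 ≤ 130
    lb-1: 110+37 = 147 > 130
    search-1: 80+37 = 117 ≤ 140
  queue-2 sheds 90 req/s to app-b, db-m, lb-1, search-1, worker-1: 18 each.
    app-b: 47+18 = 65 ≤ 70
    db-m: 30+18 = 48 ≤ 120
    lb-1: 147+18 = 165 > 130
    search-1: 117+18 = 135 ≤ 140
    worker-1: 20+18 = 38 ≤ 80
Round 2 — lb-1 crashes.
  lb-1 sheds 165 req/s to app-a, db-r: 82 each (1 lost).
    app-a: 110+82 = 192 > 150
    db-r: 107+82 = 189 > 130
Round 3 — app-a, db-r crash.
  app-a sheds 192 req/s to app-b: 192 each.
    app-b: 65+192 = 257 > 70
  db-r sheds 189 req/s to app-b, cache-1, search-1, worker-1: 47 each (1 lost).
    app-b: 257+47 = 304 > 70
    cache-1: 120+47 = 167 > 160
    search-1: 135+47 = 182 > 140
    worker-1: 38+47 = 85 > 80
Round 4 — app-b, cache-1, search-1, worker-1 crash.
  app-b sheds 304 req/s: no online neighbours, lost.
  cache-1 sheds 167 req/s: no online neighbours, lost.
  search-1 sheds 182 req/s: no online neighbours, lost.
  worker-1 sheds 85 req/s: no online neighbours, lost.
No further crashes.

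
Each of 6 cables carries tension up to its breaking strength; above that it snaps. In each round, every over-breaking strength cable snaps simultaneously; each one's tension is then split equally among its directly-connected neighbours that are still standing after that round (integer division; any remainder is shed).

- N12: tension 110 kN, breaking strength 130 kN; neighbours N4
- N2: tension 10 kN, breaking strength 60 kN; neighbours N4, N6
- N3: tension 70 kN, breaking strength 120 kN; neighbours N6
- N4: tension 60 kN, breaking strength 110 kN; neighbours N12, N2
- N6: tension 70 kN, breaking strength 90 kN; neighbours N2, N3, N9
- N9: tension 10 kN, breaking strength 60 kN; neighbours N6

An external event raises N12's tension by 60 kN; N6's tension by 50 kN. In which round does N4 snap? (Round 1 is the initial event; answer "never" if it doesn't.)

2

Round 1 — N12 at 170 > 130; N6 at 120 > 90. N12, N6 snap.
  N12 sheds 170 kN to N4: 170 each.
    N4: 60+170 = 230 > 110
  N6 sheds 120 kN to N2, N3, N9: 40 each.
    N2: 10+40 = 50 ≤ 60
    N3: 70+40 = 110 ≤ 120
    N9: 10+40 = 50 ≤ 60
Round 2 — N4 snaps.
  N4 sheds 230 kN to N2: 230 each.
    N2: 50+230 = 280 > 60
Round 3 — N2 snaps.
  N2 sheds 280 kN: no online neighbours, lost.
No further breaks.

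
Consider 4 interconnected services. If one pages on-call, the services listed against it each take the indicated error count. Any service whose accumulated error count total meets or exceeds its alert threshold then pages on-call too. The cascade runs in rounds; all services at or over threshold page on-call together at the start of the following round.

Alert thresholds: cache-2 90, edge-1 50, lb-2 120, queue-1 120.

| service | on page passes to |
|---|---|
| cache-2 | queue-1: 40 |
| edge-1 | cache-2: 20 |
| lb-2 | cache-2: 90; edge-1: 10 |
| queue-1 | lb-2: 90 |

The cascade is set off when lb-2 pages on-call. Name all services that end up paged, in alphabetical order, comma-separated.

cache-2, lb-2

Round 1 — lb-2 pages on-call (initial).
  cache-2: +90 → 90 ≥ 90
  edge-1: +10 → 10 < 50
Round 2 — cache-2 pages on-call.
  queue-1: +40 → 40 < 120
No further pages.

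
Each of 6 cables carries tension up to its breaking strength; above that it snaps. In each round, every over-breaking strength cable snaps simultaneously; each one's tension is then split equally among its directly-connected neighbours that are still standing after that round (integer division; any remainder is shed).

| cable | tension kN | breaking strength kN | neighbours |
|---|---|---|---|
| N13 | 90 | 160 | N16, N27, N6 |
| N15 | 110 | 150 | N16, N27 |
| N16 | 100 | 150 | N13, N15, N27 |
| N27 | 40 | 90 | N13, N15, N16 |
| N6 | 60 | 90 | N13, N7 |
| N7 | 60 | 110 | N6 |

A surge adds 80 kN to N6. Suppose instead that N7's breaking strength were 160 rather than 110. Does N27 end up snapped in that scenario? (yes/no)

no

With N7's breaking strength at 160:
Round 1 — N6 at 140 > 90. N6 snaps.
  N6 sheds 140 kN to N13, N7: 70 each.
    N13: 90+70 = 160 ≤ 160
    N7: 60+70 = 130 ≤ 160
No further breaks.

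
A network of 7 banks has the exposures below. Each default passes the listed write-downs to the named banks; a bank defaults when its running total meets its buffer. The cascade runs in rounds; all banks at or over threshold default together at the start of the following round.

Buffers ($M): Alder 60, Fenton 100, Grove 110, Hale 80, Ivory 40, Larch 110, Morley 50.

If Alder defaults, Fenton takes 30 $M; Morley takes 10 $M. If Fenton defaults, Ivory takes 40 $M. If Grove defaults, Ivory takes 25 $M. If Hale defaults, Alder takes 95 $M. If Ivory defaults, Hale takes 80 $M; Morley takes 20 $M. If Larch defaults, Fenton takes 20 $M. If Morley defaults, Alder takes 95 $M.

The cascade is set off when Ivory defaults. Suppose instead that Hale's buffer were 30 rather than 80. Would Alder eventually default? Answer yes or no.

With Hale's buffer at 30:
Round 1 — Ivory defaults (initial).
  Hale: +80 → 80 ≥ 30
  Morley: +20 → 20 < 50
Round 2 — Hale defaults.
  Alder: +95 → 95 ≥ 60
Round 3 — Alder defaults.
  Fenton: +30 → 30 < 100
  Morley: +10 → 30 < 50
No further defaults.

yes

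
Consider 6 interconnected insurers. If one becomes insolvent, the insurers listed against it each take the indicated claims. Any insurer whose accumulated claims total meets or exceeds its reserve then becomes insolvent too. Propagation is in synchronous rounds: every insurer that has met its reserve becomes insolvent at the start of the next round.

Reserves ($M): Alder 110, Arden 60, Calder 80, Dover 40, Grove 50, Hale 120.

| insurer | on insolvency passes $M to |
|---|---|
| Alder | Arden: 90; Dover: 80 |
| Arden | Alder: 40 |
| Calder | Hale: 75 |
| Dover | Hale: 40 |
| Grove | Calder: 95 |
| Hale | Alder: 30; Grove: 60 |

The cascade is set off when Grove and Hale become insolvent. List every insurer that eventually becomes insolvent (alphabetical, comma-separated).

Round 1 — Grove, Hale become insolvent (initial).
  Alder: +30 → 30 < 110
  Calder: +95 → 95 ≥ 80
Round 2 — Calder becomes insolvent.
No further insolvencies.

Calder, Grove, Hale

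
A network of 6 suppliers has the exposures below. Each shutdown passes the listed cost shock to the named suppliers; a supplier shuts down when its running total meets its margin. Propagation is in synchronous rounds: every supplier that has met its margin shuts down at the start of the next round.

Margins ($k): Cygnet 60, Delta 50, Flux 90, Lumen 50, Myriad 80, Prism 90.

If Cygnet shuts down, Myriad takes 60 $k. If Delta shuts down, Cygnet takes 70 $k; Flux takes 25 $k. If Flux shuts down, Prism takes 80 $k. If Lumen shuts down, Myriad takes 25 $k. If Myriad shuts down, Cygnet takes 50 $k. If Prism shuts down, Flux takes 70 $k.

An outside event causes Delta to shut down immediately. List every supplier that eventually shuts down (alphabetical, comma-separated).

Cygnet, Delta

Round 1 — Delta shuts down (initial).
  Cygnet: +70 → 70 ≥ 60
  Flux: +25 → 25 < 90
Round 2 — Cygnet shuts down.
  Myriad: +60 → 60 < 80
No further shutdowns.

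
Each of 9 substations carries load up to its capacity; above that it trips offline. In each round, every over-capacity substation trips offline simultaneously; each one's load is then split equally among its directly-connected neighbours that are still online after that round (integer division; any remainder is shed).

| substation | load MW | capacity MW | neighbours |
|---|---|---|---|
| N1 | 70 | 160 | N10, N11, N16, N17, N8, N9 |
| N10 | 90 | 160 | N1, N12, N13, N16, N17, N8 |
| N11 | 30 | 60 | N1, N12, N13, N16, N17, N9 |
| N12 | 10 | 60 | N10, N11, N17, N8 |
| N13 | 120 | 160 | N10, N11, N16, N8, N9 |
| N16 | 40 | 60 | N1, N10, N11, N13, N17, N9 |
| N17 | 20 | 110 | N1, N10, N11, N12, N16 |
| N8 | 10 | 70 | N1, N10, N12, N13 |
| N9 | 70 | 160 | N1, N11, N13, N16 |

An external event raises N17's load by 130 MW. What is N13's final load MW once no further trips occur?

152

Round 1 — N17 at 150 > 110. N17 trips offline.
  N17 sheds 150 MW to N1, N10, N11, N12, N16: 30 each.
    N1: 70+30 = 100 ≤ 160
    N10: 90+30 = 120 ≤ 160
    N11: 30+30 = 60 ≤ 60
    N12: 10+30 = 40 ≤ 60
    N16: 40+30 = 70 > 60
Round 2 — N16 trips offline.
  N16 sheds 70 MW to N1, N10, N11, N13, N9: 14 each.
    N1: 100+14 = 114 ≤ 160
    N10: 120+14 = 134 ≤ 160
    N11: 60+14 = 74 > 60
    N13: 120+14 = 134 ≤ 160
    N9: 70+14 = 84 ≤ 160
Round 3 — N11 trips offline.
  N11 sheds 74 MW to N1, N12, N13, N9: 18 each (2 lost).
    N1: 114+18 = 132 ≤ 160
    N12: 40+18 = 58 ≤ 60
    N13: 134+18 = 152 ≤ 160
    N9: 84+18 = 102 ≤ 160
No further trips.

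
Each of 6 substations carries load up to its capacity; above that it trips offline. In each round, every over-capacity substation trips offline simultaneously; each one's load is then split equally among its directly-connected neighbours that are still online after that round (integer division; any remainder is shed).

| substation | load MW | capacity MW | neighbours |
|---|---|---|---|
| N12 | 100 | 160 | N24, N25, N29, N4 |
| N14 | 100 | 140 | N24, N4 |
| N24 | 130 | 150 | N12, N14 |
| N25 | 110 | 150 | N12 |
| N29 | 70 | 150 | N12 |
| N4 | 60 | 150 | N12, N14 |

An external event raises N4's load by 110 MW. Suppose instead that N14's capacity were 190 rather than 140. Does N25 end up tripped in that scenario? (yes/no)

With N14's capacity at 190:
Round 1 — N4 at 170 > 150. N4 trips offline.
  N4 sheds 170 MW to N12, N14: 85 each.
    N12: 100+85 = 185 > 160
    N14: 100+85 = 185 ≤ 190
Round 2 — N12 trips offline.
  N12 sheds 185 MW to N24, N25, N29: 61 each (2 lost).
    N24: 130+61 = 191 > 150
    N25: 110+61 = 171 > 150
    N29: 70+61 = 131 ≤ 150
Round 3 — N24, N25 trip offline.
  N24 sheds 191 MW to N14: 191 each.
    N14: 185+191 = 376 > 190
  N25 sheds 171 MW: no online neighbours, lost.
Round 4 — N14 trips offline.
  N14 sheds 376 MW: no online neighbours, lost.
No further trips.

yes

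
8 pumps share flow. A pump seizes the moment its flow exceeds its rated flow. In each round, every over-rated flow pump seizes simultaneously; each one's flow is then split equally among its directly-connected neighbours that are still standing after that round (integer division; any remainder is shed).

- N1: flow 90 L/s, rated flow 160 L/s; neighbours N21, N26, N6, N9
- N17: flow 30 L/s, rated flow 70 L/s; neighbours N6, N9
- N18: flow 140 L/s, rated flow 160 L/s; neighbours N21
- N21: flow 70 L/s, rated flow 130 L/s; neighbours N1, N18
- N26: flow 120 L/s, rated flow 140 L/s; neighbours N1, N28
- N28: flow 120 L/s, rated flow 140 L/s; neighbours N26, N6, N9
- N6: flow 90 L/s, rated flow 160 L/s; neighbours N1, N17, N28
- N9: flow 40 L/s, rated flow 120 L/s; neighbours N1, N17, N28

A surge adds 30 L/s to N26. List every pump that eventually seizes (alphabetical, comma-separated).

N1, N17, N26, N28, N6, N9

Round 1 — N26 at 150 > 140. N26 seizes.
  N26 sheds 150 L/s to N1, N28: 75 each.
    N1: 90+75 = 165 > 160
    N28: 120+75 = 195 > 140
Round 2 — N1, N28 seize.
  N1 sheds 165 L/s to N21, N6, N9: 55 each.
    N21: 70+55 = 125 ≤ 130
    N6: 90+55 = 145 ≤ 160
    N9: 40+55 = 95 ≤ 120
  N28 sheds 195 L/s to N6, N9: 97 each (1 lost).
    N6: 145+97 = 242 > 160
    N9: 95+97 = 192 > 120
Round 3 — N6, N9 seize.
  N6 sheds 242 L/s to N17: 242 each.
    N17: 30+242 = 272 > 70
  N9 sheds 192 L/s to N17: 192 each.
    N17: 272+192 = 464 > 70
Round 4 — N17 seizes.
  N17 sheds 464 L/s: no online neighbours, lost.
No further seizures.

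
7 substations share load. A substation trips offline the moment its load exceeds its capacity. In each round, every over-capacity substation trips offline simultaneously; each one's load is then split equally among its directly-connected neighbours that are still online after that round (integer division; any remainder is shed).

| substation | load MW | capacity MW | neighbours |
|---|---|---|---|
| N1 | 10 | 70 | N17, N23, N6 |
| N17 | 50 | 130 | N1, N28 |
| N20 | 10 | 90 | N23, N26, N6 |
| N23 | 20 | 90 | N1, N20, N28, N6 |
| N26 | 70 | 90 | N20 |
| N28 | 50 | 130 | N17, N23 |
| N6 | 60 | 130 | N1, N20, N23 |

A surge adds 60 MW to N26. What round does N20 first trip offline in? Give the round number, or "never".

2

Round 1 — N26 at 130 > 90. N26 trips offline.
  N26 sheds 130 MW to N20: 130 each.
    N20: 10+130 = 140 > 90
Round 2 — N20 trips offline.
  N20 sheds 140 MW to N23, N6: 70 each.
    N23: 20+70 = 90 ≤ 90
    N6: 60+70 = 130 ≤ 130
No further trips.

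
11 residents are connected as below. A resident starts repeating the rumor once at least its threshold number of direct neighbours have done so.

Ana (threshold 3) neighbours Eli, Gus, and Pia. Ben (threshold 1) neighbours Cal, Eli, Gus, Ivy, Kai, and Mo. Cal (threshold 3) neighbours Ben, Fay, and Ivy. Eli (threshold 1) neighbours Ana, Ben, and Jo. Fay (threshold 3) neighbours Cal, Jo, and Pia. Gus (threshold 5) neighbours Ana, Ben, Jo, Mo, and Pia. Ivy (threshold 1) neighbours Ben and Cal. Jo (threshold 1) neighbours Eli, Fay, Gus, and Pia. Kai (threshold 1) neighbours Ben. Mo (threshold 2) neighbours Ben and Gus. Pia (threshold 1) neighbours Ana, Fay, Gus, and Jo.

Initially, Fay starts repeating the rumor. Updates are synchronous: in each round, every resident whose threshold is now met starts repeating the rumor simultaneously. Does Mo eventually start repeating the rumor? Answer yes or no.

no

Round 1 — Fay starts repeating the rumor (initial).
Round 2 — checking thresholds:
  Cal: 1 of 3 neighbours < 3, holds.
  Jo: 1 of 4 neighbours ≥ 1, starts repeating the rumor.
  Pia: 1 of 4 neighbours ≥ 1, starts repeating the rumor.
Round 3 — checking thresholds:
  Ana: 1 of 3 neighbours < 3, holds.
  Cal: 1 of 3 neighbours < 3, holds.
  Eli: 1 of 3 neighbours ≥ 1, starts repeating the rumor.
  Gus: 2 of 5 neighbours < 5, holds.
Round 4 — checking thresholds:
  Ana: 2 of 3 neighbours < 3, holds.
  Ben: 1 of 6 neighbours ≥ 1, starts repeating the rumor.
  Cal: 1 of 3 neighbours < 3, holds.
  Gus: 2 of 5 neighbours < 5, holds.
Round 5 — checking thresholds:
  Ana: 2 of 3 neighbours < 3, holds.
  Cal: 2 of 3 neighbours < 3, holds.
  Gus: 3 of 5 neighbours < 5, holds.
  Ivy: 1 of 2 neighbours ≥ 1, starts repeating the rumor.
  Kai: 1 of 1 neighbours ≥ 1, starts repeating the rumor.
  Mo: 1 of 2 neighbours < 2, holds.
Round 6 — checking thresholds:
  Ana: 2 of 3 neighbours < 3, holds.
  Cal: 3 of 3 neighbours ≥ 3, starts repeating the rumor.
  Gus: 3 of 5 neighbours < 5, holds.
  Mo: 1 of 2 neighbours < 2, holds.
Round 7 — no new spreads; cascade stops.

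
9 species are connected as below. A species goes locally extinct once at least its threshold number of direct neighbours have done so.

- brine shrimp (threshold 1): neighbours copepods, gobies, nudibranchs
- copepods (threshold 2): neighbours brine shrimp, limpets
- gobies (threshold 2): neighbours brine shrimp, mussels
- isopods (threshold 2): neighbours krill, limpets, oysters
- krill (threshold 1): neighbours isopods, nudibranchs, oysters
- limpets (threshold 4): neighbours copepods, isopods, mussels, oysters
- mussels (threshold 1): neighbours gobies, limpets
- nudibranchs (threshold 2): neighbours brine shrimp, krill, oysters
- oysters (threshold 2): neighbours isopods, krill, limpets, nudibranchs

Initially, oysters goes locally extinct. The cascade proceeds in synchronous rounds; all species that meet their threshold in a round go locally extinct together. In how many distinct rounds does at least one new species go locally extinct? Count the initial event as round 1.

4

Round 1 — oysters goes locally extinct (initial).
Round 2 — checking thresholds:
  isopods: 1 of 3 neighbours < 2, below threshold.
  krill: 1 of 3 neighbours ≥ 1, goes locally extinct.
  limpets: 1 of 4 neighbours < 4, below threshold.
  nudibranchs: 1 of 3 neighbours < 2, below threshold.
Round 3 — checking thresholds:
  isopods: 2 of 3 neighbours ≥ 2, goes locally extinct.
  limpets: 1 of 4 neighbours < 4, below threshold.
  nudibranchs: 2 of 3 neighbours ≥ 2, goes locally extinct.
Round 4 — checking thresholds:
  brine shrimp: 1 of 3 neighbours ≥ 1, goes locally extinct.
  limpets: 2 of 4 neighbours < 4, below threshold.
Round 5 — no new extinctions; cascade stops.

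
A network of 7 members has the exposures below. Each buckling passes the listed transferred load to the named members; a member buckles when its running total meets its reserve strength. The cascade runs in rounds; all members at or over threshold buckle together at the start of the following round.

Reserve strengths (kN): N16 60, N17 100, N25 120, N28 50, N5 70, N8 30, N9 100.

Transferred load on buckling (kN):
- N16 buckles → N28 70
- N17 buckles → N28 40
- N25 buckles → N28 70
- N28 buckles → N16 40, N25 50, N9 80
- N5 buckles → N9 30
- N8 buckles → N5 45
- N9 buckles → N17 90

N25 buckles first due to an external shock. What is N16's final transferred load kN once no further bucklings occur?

40

Round 1 — N25 buckles (initial).
  N28: +70 → 70 ≥ 50
Round 2 — N28 buckles.
  N16: +40 → 40 < 60
  N9: +80 → 80 < 100
No further bucklings.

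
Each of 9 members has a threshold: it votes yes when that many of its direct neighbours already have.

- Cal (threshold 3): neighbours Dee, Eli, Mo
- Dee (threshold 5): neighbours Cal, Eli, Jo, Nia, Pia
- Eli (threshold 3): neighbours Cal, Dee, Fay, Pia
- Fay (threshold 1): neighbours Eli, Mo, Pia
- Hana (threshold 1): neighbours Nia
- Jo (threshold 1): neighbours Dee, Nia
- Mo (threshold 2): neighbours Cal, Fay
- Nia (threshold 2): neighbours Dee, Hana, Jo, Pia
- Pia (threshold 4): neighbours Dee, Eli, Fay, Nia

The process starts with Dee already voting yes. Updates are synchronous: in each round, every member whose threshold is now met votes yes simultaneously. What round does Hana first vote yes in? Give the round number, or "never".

Round 1 — Dee votes yes (initial).
Round 2 — checking thresholds:
  Cal: 1 of 3 neighbours < 3, holds.
  Eli: 1 of 4 neighbours < 3, holds.
  Jo: 1 of 2 neighbours ≥ 1, votes yes.
  Nia: 1 of 4 neighbours < 2, holds.
  Pia: 1 of 4 neighbours < 4, holds.
Round 3 — checking thresholds:
  Cal: 1 of 3 neighbours < 3, holds.
  Eli: 1 of 4 neighbours < 3, holds.
  Nia: 2 of 4 neighbours ≥ 2, votes yes.
  Pia: 1 of 4 neighbours < 4, holds.
Round 4 — checking thresholds:
  Cal: 1 of 3 neighbours < 3, holds.
  Eli: 1 of 4 neighbours < 3, holds.
  Hana: 1 of 1 neighbours ≥ 1, votes yes.
  Pia: 2 of 4 neighbours < 4, holds.
Round 5 — no new yes votes; cascade stops.

4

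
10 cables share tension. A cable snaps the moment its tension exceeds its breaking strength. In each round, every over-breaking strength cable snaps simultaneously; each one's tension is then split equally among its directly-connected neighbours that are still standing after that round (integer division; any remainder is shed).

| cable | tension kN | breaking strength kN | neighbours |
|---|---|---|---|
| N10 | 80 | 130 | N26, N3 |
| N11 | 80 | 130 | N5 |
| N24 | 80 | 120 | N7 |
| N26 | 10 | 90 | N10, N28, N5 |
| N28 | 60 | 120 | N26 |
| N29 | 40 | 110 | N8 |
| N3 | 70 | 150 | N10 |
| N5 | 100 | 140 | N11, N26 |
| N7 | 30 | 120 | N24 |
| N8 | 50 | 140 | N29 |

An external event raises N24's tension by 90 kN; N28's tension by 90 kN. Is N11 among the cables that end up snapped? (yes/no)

Round 1 — N24 at 170 > 120; N28 at 150 > 120. N24, N28 snap.
  N24 sheds 170 kN to N7: 170 each.
    N7: 30+170 = 200 > 120
  N28 sheds 150 kN to N26: 150 each.
    N26: 10+150 = 160 > 90
Round 2 — N26, N7 snap.
  N26 sheds 160 kN to N10, N5: 80 each.
    N10: 80+80 = 160 > 130
    N5: 100+80 = 180 > 140
  N7 sheds 200 kN: no online neighbours, lost.
Round 3 — N10, N5 snap.
  N10 sheds 160 kN to N3: 160 each.
    N3: 70+160 = 230 > 150
  N5 sheds 180 kN to N11: 180 each.
    N11: 80+180 = 260 > 130
Round 4 — N11, N3 snap.
  N11 sheds 260 kN: no online neighbours, lost.
  N3 sheds 230 kN: no online neighbours, lost.
No further breaks.

yes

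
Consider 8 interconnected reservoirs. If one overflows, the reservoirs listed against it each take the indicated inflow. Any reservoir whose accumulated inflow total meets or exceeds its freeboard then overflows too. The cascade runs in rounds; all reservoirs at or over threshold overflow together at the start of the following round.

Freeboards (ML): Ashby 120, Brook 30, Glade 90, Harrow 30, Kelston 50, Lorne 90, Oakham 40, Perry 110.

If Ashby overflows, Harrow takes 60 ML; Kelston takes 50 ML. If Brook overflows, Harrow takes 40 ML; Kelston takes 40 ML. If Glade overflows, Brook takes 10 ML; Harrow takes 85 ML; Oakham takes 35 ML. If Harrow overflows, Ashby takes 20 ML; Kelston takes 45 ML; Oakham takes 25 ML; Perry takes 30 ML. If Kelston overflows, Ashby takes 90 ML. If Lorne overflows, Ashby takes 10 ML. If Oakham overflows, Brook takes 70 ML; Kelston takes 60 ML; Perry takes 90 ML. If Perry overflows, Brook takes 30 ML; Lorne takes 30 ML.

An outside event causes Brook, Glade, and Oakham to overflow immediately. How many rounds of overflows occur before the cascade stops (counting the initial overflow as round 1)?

3

Round 1 — Brook, Glade, Oakham overflow (initial).
  Harrow: +40+85 → 125 ≥ 30
  Kelston: +40+60 → 100 ≥ 50
  Perry: +90 → 90 < 110
Round 2 — Harrow, Kelston overflow.
  Ashby: +20+90 → 110 < 120
  Perry: +30 → 120 ≥ 110
Round 3 — Perry overflows.
  Lorne: +30 → 30 < 90
No further overflows.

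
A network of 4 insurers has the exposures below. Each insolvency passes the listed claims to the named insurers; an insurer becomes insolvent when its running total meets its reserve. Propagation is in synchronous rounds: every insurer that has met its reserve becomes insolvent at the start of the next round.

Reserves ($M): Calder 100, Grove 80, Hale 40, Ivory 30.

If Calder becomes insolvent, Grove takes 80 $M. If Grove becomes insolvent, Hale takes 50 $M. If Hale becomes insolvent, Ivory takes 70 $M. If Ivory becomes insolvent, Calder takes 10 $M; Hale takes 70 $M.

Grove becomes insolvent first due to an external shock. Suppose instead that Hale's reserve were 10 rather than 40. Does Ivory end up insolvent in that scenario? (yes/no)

yes

With Hale's reserve at 10:
Round 1 — Grove becomes insolvent (initial).
  Hale: +50 → 50 ≥ 10
Round 2 — Hale becomes insolvent.
  Ivory: +70 → 70 ≥ 30
Round 3 — Ivory becomes insolvent.
  Calder: +10 → 10 < 100
No further insolvencies.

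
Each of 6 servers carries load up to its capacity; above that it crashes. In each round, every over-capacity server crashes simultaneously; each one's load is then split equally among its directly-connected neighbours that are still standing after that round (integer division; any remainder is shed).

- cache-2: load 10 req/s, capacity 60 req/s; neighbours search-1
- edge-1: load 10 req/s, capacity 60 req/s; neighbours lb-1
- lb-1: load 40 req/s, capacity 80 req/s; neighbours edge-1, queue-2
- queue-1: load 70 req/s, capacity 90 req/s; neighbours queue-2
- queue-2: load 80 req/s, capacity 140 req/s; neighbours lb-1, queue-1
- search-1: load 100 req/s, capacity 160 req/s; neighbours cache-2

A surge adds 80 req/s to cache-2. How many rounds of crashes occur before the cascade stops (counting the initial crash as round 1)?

Round 1 — cache-2 at 90 > 60. cache-2 crashes.
  cache-2 sheds 90 req/s to search-1: 90 each.
    search-1: 100+90 = 190 > 160
Round 2 — search-1 crashes.
  search-1 sheds 190 req/s: no online neighbours, lost.
No further crashes.

2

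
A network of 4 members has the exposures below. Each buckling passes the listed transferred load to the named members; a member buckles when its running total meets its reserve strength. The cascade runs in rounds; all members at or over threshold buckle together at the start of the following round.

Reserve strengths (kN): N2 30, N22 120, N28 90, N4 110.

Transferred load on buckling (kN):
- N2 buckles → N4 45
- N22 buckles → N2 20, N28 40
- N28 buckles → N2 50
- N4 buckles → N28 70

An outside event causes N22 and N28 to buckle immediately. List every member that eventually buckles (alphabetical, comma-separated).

Round 1 — N22, N28 buckle (initial).
  N2: +20+50 → 70 ≥ 30
Round 2 — N2 buckles.
  N4: +45 → 45 < 110
No further bucklings.

N2, N22, N28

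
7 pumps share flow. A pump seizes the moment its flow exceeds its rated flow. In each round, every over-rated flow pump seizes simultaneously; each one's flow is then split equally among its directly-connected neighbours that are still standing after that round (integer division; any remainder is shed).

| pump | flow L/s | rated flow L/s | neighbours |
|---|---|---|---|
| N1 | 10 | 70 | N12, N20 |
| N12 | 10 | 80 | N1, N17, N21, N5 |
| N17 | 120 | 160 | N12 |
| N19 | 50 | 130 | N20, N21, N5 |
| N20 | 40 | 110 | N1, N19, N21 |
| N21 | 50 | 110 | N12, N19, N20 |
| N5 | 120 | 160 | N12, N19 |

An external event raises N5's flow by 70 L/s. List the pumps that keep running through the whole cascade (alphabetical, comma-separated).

Round 1 — N5 at 190 > 160. N5 seizes.
  N5 sheds 190 L/s to N12, N19: 95 each.
    N12: 10+95 = 105 > 80
    N19: 50+95 = 145 > 130
Round 2 — N12, N19 seize.
  N12 sheds 105 L/s to N1, N17, N21: 35 each.
    N1: 10+35 = 45 ≤ 70
    N17: 120+35 = 155 ≤ 160
    N21: 50+35 = 85 ≤ 110
  N19 sheds 145 L/s to N20, N21: 72 each (1 lost).
    N20: 40+72 = 112 > 110
    N21: 85+72 = 157 > 110
Round 3 — N20, N21 seize.
  N20 sheds 112 L/s to N1: 112 each.
    N1: 45+112 = 157 > 70
  N21 sheds 157 L/s: no online neighbours, lost.
Round 4 — N1 seizes.
  N1 sheds 157 L/s: no online neighbours, lost.
No further seizures.

N17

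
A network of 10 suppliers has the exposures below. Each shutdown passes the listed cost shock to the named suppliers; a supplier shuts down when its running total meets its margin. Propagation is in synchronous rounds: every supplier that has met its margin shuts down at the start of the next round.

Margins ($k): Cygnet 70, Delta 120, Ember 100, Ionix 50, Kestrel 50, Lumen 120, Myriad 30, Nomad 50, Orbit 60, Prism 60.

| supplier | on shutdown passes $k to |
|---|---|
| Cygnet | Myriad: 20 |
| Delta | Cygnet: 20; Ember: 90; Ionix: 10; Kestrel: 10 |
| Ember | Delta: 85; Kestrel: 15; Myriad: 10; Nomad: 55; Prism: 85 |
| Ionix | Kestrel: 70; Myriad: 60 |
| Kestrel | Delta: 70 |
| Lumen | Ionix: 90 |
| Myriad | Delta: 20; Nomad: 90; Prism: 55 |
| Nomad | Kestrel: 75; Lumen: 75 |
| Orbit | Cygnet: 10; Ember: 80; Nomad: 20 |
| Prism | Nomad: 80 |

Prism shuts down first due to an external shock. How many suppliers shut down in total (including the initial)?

3

Round 1 — Prism shuts down (initial).
  Nomad: +80 → 80 ≥ 50
Round 2 — Nomad shuts down.
  Kestrel: +75 → 75 ≥ 50
  Lumen: +75 → 75 < 120
Round 3 — Kestrel shuts down.
  Delta: +70 → 70 < 120
No further shutdowns.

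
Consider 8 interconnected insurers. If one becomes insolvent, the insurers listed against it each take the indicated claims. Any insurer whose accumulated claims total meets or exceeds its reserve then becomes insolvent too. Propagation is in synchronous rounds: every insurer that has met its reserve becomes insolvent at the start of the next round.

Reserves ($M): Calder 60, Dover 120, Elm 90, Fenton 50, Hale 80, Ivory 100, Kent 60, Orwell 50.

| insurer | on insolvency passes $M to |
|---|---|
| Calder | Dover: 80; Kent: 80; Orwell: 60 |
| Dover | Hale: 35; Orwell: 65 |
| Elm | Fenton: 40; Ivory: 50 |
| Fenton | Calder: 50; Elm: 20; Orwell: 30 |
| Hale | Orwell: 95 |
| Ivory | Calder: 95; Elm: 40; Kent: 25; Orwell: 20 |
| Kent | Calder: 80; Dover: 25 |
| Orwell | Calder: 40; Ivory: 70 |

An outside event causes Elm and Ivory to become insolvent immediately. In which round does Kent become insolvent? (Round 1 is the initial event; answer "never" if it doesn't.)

Round 1 — Elm, Ivory become insolvent (initial).
  Calder: +95 → 95 ≥ 60
  Fenton: +40 → 40 < 50
  Kent: +25 → 25 < 60
  Orwell: +20 → 20 < 50
Round 2 — Calder becomes insolvent.
  Dover: +80 → 80 < 120
  Kent: +80 → 105 ≥ 60
  Orwell: +60 → 80 ≥ 50
Round 3 — Kent, Orwell become insolvent.
  Dover: +25 → 105 < 120
No further insolvencies.

3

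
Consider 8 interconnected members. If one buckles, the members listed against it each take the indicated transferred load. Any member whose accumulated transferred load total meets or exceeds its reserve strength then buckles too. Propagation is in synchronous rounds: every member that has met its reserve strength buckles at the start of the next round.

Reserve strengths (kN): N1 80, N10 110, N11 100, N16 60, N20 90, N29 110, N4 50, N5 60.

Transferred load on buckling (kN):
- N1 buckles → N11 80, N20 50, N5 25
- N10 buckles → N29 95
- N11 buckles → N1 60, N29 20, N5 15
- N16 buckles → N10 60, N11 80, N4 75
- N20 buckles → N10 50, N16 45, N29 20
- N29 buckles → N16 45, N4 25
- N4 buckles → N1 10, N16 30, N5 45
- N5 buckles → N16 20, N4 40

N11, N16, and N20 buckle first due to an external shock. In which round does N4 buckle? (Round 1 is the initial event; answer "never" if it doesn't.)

2

Round 1 — N11, N16, N20 buckle (initial).
  N1: +60 → 60 < 80
  N10: +60+50 → 110 ≥ 110
  N29: +20+20 → 40 < 110
  N4: +75 → 75 ≥ 50
  N5: +15 → 15 < 60
Round 2 — N10, N4 buckle.
  N1: +10 → 70 < 80
  N29: +95 → 135 ≥ 110
  N5: +45 → 60 ≥ 60
Round 3 — N29, N5 buckle.
No further bucklings.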